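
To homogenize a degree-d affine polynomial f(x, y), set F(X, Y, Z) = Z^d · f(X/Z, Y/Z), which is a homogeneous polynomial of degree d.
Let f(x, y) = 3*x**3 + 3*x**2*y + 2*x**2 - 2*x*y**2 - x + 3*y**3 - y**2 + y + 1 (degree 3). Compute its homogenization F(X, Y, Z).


F(X, Y, Z) = 3*X**3 + 3*X**2*Y + 2*X**2*Z - 2*X*Y**2 - X*Z**2 + 3*Y**3 - Y**2*Z + Y*Z**2 + Z**3

deg(f) = 3.
Substitute x = X/Z, y = Y/Z into f, then multiply by Z^3.
  monomial 3·x^3·y^0 ↦ 3·X^3·Y^0·Z^0.
  monomial 3·x^2·y^1 ↦ 3·X^2·Y^1·Z^0.
  monomial 2·x^2·y^0 ↦ 2·X^2·Y^0·Z^1.
  monomial -2·x^1·y^2 ↦ -2·X^1·Y^2·Z^0.
  monomial -1·x^1·y^0 ↦ -1·X^1·Y^0·Z^2.
  monomial 3·x^0·y^3 ↦ 3·X^0·Y^3·Z^0.
  monomial -1·x^0·y^2 ↦ -1·X^0·Y^2·Z^1.
  monomial 1·x^0·y^1 ↦ 1·X^0·Y^1·Z^2.
  monomial 1·x^0·y^0 ↦ 1·X^0·Y^0·Z^3.
Collecting: F(X, Y, Z) = 3*X**3 + 3*X**2*Y + 2*X**2*Z - 2*X*Y**2 - X*Z**2 + 3*Y**3 - Y**2*Z + Y*Z**2 + Z**3.


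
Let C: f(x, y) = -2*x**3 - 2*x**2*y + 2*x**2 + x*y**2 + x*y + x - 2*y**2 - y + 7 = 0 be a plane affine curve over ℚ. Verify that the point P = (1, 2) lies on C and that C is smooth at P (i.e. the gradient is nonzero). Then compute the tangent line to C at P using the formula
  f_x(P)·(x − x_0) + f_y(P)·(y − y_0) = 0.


Tangent line at P: -3*x - 6*y + 15 = 0.

Step 1: f(1, 2) = 0, so P lies on C.
Step 2: partial derivatives
  f_x(x, y) = -6*x**2 - 4*x*y + 4*x + y**2 + y + 1, f_y(x, y) = -2*x**2 + 2*x*y + x - 4*y - 1.
  f_x(P) = -3, f_y(P) = -6 (gradient nonzero, so P is smooth).
Step 3: tangent line at P: -3·(x − 1) + -6·(y − 2) = 0.
Expanding: -3*x - 6*y + 15 = 0.


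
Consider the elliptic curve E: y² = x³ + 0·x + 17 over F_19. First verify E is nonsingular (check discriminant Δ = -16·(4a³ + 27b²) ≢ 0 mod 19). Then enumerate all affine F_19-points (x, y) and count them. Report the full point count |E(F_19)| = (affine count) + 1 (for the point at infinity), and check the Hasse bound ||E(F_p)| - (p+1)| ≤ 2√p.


Affine points = {(0, 6), (0, 13), (2, 5), (2, 14), (3, 5), (3, 14), (4, 9), (4, 10), (5, 3), (5, 16), (6, 9), (6, 10), (8, 4), (8, 15), (9, 9), (9, 10), (12, 4), (12, 15), (14, 5), (14, 14), (16, 3), (16, 16), (17, 3), (17, 16), (18, 4), (18, 15)}; affine count = 26; |E(F_19)| = 27.

Discriminant check: Δ ∝ 4a³ + 27b² = 4·0³ + 27·17² = 4·0 + 27·289 ≡ 13 (mod 19). Nonzero ⇒ E is nonsingular.
For each x ∈ F_19, compute rhs = x³ + 0·x + 17 mod 19, then count y ∈ F_19 with y² ≡ rhs.
  x = 0: rhs = 17, matching y values: 6, 13 (2 points).
  x = 1: rhs = 18, matching y values: none (0 points).
  x = 2: rhs = 6, matching y values: 5, 14 (2 points).
  x = 3: rhs = 6, matching y values: 5, 14 (2 points).
  x = 4: rhs = 5, matching y values: 9, 10 (2 points).
  x = 5: rhs = 9, matching y values: 3, 16 (2 points).
  x = 6: rhs = 5, matching y values: 9, 10 (2 points).
  x = 7: rhs = 18, matching y values: none (0 points).
  x = 8: rhs = 16, matching y values: 4, 15 (2 points).
  x = 9: rhs = 5, matching y values: 9, 10 (2 points).
  x = 10: rhs = 10, matching y values: none (0 points).
  x = 11: rhs = 18, matching y values: none (0 points).
  x = 12: rhs = 16, matching y values: 4, 15 (2 points).
  x = 13: rhs = 10, matching y values: none (0 points).
  x = 14: rhs = 6, matching y values: 5, 14 (2 points).
  x = 15: rhs = 10, matching y values: none (0 points).
  x = 16: rhs = 9, matching y values: 3, 16 (2 points).
  x = 17: rhs = 9, matching y values: 3, 16 (2 points).
  x = 18: rhs = 16, matching y values: 4, 15 (2 points).
Total affine count: 26.
Full point count |E(F_19)| = 26 + 1 = 27.
Hasse bound: |27 − (19+1)| = |7| = 7 ≤ 2√19 ≈ 8.7178 ✓.


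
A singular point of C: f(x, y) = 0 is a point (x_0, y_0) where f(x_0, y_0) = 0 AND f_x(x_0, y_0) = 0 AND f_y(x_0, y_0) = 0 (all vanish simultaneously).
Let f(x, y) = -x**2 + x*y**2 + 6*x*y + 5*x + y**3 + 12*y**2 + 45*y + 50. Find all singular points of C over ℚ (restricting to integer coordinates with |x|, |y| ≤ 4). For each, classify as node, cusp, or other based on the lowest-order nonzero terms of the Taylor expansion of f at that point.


Singular points: {(-2, -3)}; classification: node.

Compute partial derivatives:
  f_x = -2*x + y**2 + 6*y + 5.
  f_y = 2*x*y + 6*x + 3*y**2 + 24*y + 45.
Scan x_0 ∈ {−4, ..., 4}. For each x_0, f_y(x_0, y) is a polynomial in y; find its integer roots y ∈ {−4, ..., 4}, then test f_x and f at those candidates.
  x = -4: f_y(-4, y) = 3*y**2 + 16*y + 21; vanishes at y ∈ {-3}. (-4, -3): f_x = 4 ≠ 0.
  x = -3: f_y(-3, y) = 3*y**2 + 18*y + 27; vanishes at y ∈ {-3}. (-3, -3): f_x = 2 ≠ 0.
  x = -2: f_y(-2, y) = 3*y**2 + 20*y + 33; vanishes at y ∈ {-3}. (-2, -3): f_x = 0, f = 0 — SINGULAR.
  x = -1: f_y(-1, y) = 3*y**2 + 22*y + 39; vanishes at y ∈ {-3}. (-1, -3): f_x = -2 ≠ 0.
  x = 0: f_y(0, y) = 3*y**2 + 24*y + 45; vanishes at y ∈ {-3}. (0, -3): f_x = -4 ≠ 0.
  x = 1: f_y(1, y) = 3*y**2 + 26*y + 51; vanishes at y ∈ {-3}. (1, -3): f_x = -6 ≠ 0.
  x = 2: f_y(2, y) = 3*y**2 + 28*y + 57; vanishes at y ∈ {-3}. (2, -3): f_x = -8 ≠ 0.
  x = 3: f_y(3, y) = 3*y**2 + 30*y + 63; vanishes at y ∈ {-3}. (3, -3): f_x = -10 ≠ 0.
  x = 4: f_y(4, y) = 3*y**2 + 32*y + 69; vanishes at y ∈ {-3}. (4, -3): f_x = -12 ≠ 0.
Only singular point on the grid: (-2, -3).
Classify: substitute x = -2 + u, y = -3 + v and expand: f = -u**2 + u*v**2 + v**3 + v**2.
No constant or linear terms (consistent with a singular point). Quadratic part: -u**2 + v**2. Cubic part: u*v**2 + v**3.
The quadratic part v**2 - u**2 = (v − u)(v + u) splits into two distinct linear factors, so there are two distinct tangent lines y − -3 = ±(x − -2) — this is a node (ordinary double point).
Classification: node.


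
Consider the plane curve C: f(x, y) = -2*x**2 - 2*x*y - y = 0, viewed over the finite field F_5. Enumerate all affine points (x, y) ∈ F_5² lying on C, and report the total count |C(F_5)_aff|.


Affine F_5-points: {(0, 0), (1, 1), (3, 1), (4, 2)}; count = 4.

For each of the 25 pairs (x, y) ∈ F_5², evaluate f(x, y) mod 5. Record the zeros.
  x = 0: [0↦0, 1↦4, 2↦3, 3↦2, 4↦1]  zeros at y ∈ {0}
  x = 1: [0↦3, 1↦0, 2↦2, 3↦4, 4↦1]  zeros at y ∈ {1}
  x = 2: [0↦2, 1↦2, 2↦2, 3↦2, 4↦2]  zeros at y ∈ ∅
  x = 3: [0↦2, 1↦0, 2↦3, 3↦1, 4↦4]  zeros at y ∈ {1}
  x = 4: [0↦3, 1↦4, 2↦0, 3↦1, 4↦2]  zeros at y ∈ {2}
Collecting zeros: affine points = {(0, 0), (1, 1), (3, 1), (4, 2)}.
Total count |C(F_5)_aff| = 4.


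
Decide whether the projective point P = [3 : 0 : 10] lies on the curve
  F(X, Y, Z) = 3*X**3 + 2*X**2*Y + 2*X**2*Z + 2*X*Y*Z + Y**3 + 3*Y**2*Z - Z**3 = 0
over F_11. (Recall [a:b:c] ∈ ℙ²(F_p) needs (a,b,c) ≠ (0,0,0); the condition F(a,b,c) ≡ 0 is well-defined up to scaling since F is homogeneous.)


F(3,0,10) ≡ 9 (mod 11); P is NOT on the curve.

Evaluate F(3, 0, 10) term-by-term (mod 11).
  3*X**3 ↦ 3·27·1·1 = 81
  2*X**2*Y ↦ 2·9·0·1 = 0
  2*X**2*Z ↦ 2·9·1·10 = 180
  2*X*Y*Z ↦ 2·3·0·10 = 0
  Y**3 ↦ 1·1·0·1 = 0
  3*Y**2*Z ↦ 3·1·0·10 = 0
  -Z**3 ↦ -1·1·1·1000 = -1000
Sum: F(3, 0, 10) = (81) + (0) + (180) + (0) + (0) + (0) + (-1000) = -739.
Reducing mod 11: -739 ≡ 9 (mod 11).
Since F(a, b, c) ≡ 9 ≠ 0 (mod 11), P does NOT lie on the curve.


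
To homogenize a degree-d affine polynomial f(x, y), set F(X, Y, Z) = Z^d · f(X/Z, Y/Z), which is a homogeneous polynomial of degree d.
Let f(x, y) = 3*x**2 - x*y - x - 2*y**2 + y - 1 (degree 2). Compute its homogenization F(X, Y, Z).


F(X, Y, Z) = 3*X**2 - X*Y - X*Z - 2*Y**2 + Y*Z - Z**2

deg(f) = 2.
Substitute x = X/Z, y = Y/Z into f, then multiply by Z^2.
  monomial 3·x^2·y^0 ↦ 3·X^2·Y^0·Z^0.
  monomial -1·x^1·y^1 ↦ -1·X^1·Y^1·Z^0.
  monomial -1·x^1·y^0 ↦ -1·X^1·Y^0·Z^1.
  monomial -2·x^0·y^2 ↦ -2·X^0·Y^2·Z^0.
  monomial 1·x^0·y^1 ↦ 1·X^0·Y^1·Z^1.
  monomial -1·x^0·y^0 ↦ -1·X^0·Y^0·Z^2.
Collecting: F(X, Y, Z) = 3*X**2 - X*Y - X*Z - 2*Y**2 + Y*Z - Z**2.


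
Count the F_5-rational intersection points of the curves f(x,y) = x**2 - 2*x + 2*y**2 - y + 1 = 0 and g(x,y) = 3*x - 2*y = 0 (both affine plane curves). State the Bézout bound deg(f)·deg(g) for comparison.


Common zeros: {(3, 2), (4, 1)}; count = 2; Bézout bound = 2.

deg(f) = 2, deg(g) = 1, so Bézout bound = 2.
Scan x ∈ F_5. For each x, list the y ∈ F_5 with f(x, y) ≡ 0 and those with g(x, y) ≡ 0 (mod 5); the common zeros in that column are the intersection.
  x = 0: f ≡ 0 at y ∈ ∅; g ≡ 0 at y ∈ {0}; common: ∅.
  x = 1: f ≡ 0 at y ∈ {0, 3}; g ≡ 0 at y ∈ {4}; common: ∅.
  x = 2: f ≡ 0 at y ∈ ∅; g ≡ 0 at y ∈ {3}; common: ∅.
  x = 3: f ≡ 0 at y ∈ {1, 2}; g ≡ 0 at y ∈ {2}; common: {2}.
  x = 4: f ≡ 0 at y ∈ {1, 2}; g ≡ 0 at y ∈ {1}; common: {1}.
Collecting: common zeros = {(3, 2), (4, 1)}, so the count is 2.
Comparison with the Bézout bound: 2 ≤ 2 = deg(f)·deg(g), as expected for curves with no common component (the bound is attained).


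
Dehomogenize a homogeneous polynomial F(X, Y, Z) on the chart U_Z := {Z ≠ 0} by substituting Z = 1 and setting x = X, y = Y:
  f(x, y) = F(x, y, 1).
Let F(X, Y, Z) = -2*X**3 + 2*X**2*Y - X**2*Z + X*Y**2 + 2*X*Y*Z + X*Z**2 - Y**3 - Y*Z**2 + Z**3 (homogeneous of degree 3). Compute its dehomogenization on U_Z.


f(x, y) = -2*x**3 + 2*x**2*y - x**2 + x*y**2 + 2*x*y + x - y**3 - y + 1

On U_Z we set Z = 1. Each monomial c·X^i·Y^j·Z^k in F becomes c·x^i·y^j·1^k = c·x^i·y^j.
Substituting Z = 1: F(X, Y, 1) = -2*x**3 + 2*x**2*y - x**2 + x*y**2 + 2*x*y + x - y**3 - y + 1.
Note: deg(f) ≤ deg(F) = 3; strict inequality happens when F is divisible by Z (lost terms).


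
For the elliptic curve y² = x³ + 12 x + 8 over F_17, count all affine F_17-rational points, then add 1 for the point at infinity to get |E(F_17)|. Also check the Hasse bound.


Affine points = {(0, 5), (0, 12), (1, 2), (1, 15), (4, 1), (4, 16), (8, 2), (8, 15), (11, 3), (11, 14), (13, 7), (13, 10), (14, 8), (14, 9)}; affine count = 14; |E(F_17)| = 15.

Discriminant check: Δ ∝ 4a³ + 27b² = 4·12³ + 27·8² = 4·1728 + 27·64 ≡ 4 (mod 17). Nonzero ⇒ E is nonsingular.
For each x ∈ F_17, compute rhs = x³ + 12·x + 8 mod 17, then count y ∈ F_17 with y² ≡ rhs.
  x = 0: rhs = 8, matching y values: 5, 12 (2 points).
  x = 1: rhs = 4, matching y values: 2, 15 (2 points).
  x = 2: rhs = 6, matching y values: none (0 points).
  x = 3: rhs = 3, matching y values: none (0 points).
  x = 4: rhs = 1, matching y values: 1, 16 (2 points).
  x = 5: rhs = 6, matching y values: none (0 points).
  x = 6: rhs = 7, matching y values: none (0 points).
  x = 7: rhs = 10, matching y values: none (0 points).
  x = 8: rhs = 4, matching y values: 2, 15 (2 points).
  x = 9: rhs = 12, matching y values: none (0 points).
  x = 10: rhs = 6, matching y values: none (0 points).
  x = 11: rhs = 9, matching y values: 3, 14 (2 points).
  x = 12: rhs = 10, matching y values: none (0 points).
  x = 13: rhs = 15, matching y values: 7, 10 (2 points).
  x = 14: rhs = 13, matching y values: 8, 9 (2 points).
  x = 15: rhs = 10, matching y values: none (0 points).
  x = 16: rhs = 12, matching y values: none (0 points).
Total affine count: 14.
Full point count |E(F_17)| = 14 + 1 = 15.
Hasse bound: |15 − (17+1)| = |-3| = 3 ≤ 2√17 ≈ 8.2462 ✓.


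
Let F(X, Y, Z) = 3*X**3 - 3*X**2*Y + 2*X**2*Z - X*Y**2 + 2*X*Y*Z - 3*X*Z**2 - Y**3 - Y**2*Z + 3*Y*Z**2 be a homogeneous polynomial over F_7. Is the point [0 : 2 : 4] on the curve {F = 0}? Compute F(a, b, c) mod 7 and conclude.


F(0,2,4) ≡ 2 (mod 7); P is NOT on the curve.

Evaluate F(0, 2, 4) term-by-term (mod 7).
  3*X**3 ↦ 3·0·1·1 = 0
  -3*X**2*Y ↦ -3·0·2·1 = 0
  2*X**2*Z ↦ 2·0·1·4 = 0
  -X*Y**2 ↦ -1·0·4·1 = 0
  2*X*Y*Z ↦ 2·0·2·4 = 0
  -3*X*Z**2 ↦ -3·0·1·16 = 0
  -Y**3 ↦ -1·1·8·1 = -8
  -Y**2*Z ↦ -1·1·4·4 = -16
  3*Y*Z**2 ↦ 3·1·2·16 = 96
Sum: F(0, 2, 4) = (0) + (0) + (0) + (0) + (0) + (0) + (-8) + (-16) + (96) = 72.
Reducing mod 7: 72 ≡ 2 (mod 7).
Since F(a, b, c) ≡ 2 ≠ 0 (mod 7), P does NOT lie on the curve.


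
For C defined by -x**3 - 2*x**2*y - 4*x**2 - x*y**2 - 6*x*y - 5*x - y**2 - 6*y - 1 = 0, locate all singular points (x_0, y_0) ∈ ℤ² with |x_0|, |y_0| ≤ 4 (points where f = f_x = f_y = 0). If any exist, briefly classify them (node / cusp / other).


Singular points: {(-2, 1)}; classification: cusp.

Compute partial derivatives:
  f_x = -3*x**2 - 4*x*y - 8*x - y**2 - 6*y - 5.
  f_y = -2*x**2 - 2*x*y - 6*x - 2*y - 6.
Scan x_0 ∈ {−4, ..., 4}. For each x_0, f_y(x_0, y) is a polynomial in y; find its integer roots y ∈ {−4, ..., 4}, then test f_x and f at those candidates.
  x = -4: f_y(-4, y) = 6*y - 14; no integer root y with |y| ≤ 4.
  x = -3: f_y(-3, y) = 4*y - 6; no integer root y with |y| ≤ 4.
  x = -2: f_y(-2, y) = 2*y - 2; vanishes at y ∈ {1}. (-2, 1): f_x = 0, f = 0 — SINGULAR.
  x = -1: f_y(-1, y) = -2; no integer root y with |y| ≤ 4.
  x = 0: f_y(0, y) = -2*y - 6; vanishes at y ∈ {-3}. (0, -3): f_x = 4 ≠ 0.
  x = 1: f_y(1, y) = -4*y - 14; no integer root y with |y| ≤ 4.
  x = 2: f_y(2, y) = -6*y - 26; no integer root y with |y| ≤ 4.
  x = 3: f_y(3, y) = -8*y - 42; no integer root y with |y| ≤ 4.
  x = 4: f_y(4, y) = -10*y - 62; no integer root y with |y| ≤ 4.
Only singular point on the grid: (-2, 1).
Classify: substitute x = -2 + u, y = 1 + v and expand: f = -u**3 - 2*u**2*v - u*v**2 + v**2.
No constant or linear terms (consistent with a singular point). Quadratic part: v**2. Cubic part: -u**3 - 2*u**2*v - u*v**2.
The quadratic part v**2 is a perfect square, so there is a single (double) tangent line v = 0, i.e. y = 1. Restricting the cubic part to that line (v = 0) leaves -u**3 ≠ 0, so f is not divisible by v and the branch is v² ≈ u**3 to lowest order — this is a cusp.
Classification: cusp.


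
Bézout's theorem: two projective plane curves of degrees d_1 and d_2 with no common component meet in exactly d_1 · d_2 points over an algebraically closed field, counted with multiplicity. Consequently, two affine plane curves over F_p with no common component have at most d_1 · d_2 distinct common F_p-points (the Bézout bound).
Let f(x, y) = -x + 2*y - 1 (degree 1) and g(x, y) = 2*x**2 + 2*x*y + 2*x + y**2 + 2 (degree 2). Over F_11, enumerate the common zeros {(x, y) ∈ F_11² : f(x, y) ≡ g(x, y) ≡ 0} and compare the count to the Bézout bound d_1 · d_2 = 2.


Common zeros: {(6, 9), (9, 5)}; count = 2; Bézout bound = 2.

deg(f) = 1, deg(g) = 2, so Bézout bound = 2.
Scan x ∈ F_11. For each x, list the y ∈ F_11 with f(x, y) ≡ 0 and those with g(x, y) ≡ 0 (mod 11); the common zeros in that column are the intersection.
  x = 0: f ≡ 0 at y ∈ {6}; g ≡ 0 at y ∈ {3, 8}; common: ∅.
  x = 1: f ≡ 0 at y ∈ {1}; g ≡ 0 at y ∈ ∅; common: ∅.
  x = 2: f ≡ 0 at y ∈ {7}; g ≡ 0 at y ∈ {8, 10}; common: ∅.
  x = 3: f ≡ 0 at y ∈ {2}; g ≡ 0 at y ∈ {1, 4}; common: ∅.
  x = 4: f ≡ 0 at y ∈ {8}; g ≡ 0 at y ∈ ∅; common: ∅.
  x = 5: f ≡ 0 at y ∈ {3}; g ≡ 0 at y ∈ ∅; common: ∅.
  x = 6: f ≡ 0 at y ∈ {9}; g ≡ 0 at y ∈ {1, 9}; common: {9}.
  x = 7: f ≡ 0 at y ∈ {4}; g ≡ 0 at y ∈ {3, 5}; common: ∅.
  x = 8: f ≡ 0 at y ∈ {10}; g ≡ 0 at y ∈ ∅; common: ∅.
  x = 9: f ≡ 0 at y ∈ {5}; g ≡ 0 at y ∈ {5, 10}; common: {5}.
  x = 10: f ≡ 0 at y ∈ {0}; g ≡ 0 at y ∈ ∅; common: ∅.
Collecting: common zeros = {(6, 9), (9, 5)}, so the count is 2.
Comparison with the Bézout bound: 2 ≤ 2 = deg(f)·deg(g), as expected for curves with no common component (the bound is attained).


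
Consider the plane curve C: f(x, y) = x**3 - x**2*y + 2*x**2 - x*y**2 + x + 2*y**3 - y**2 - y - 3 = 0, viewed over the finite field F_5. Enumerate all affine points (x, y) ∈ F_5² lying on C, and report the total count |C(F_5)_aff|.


Affine F_5-points: {(0, 4), (1, 2), (2, 0), (2, 4), (3, 0), (3, 2), (4, 3)}; count = 7.

For each of the 25 pairs (x, y) ∈ F_5², evaluate f(x, y) mod 5. Record the zeros.
  x = 0: [0↦2, 1↦2, 2↦2, 3↦4, 4↦0]  zeros at y ∈ {4}
  x = 1: [0↦1, 1↦4, 2↦0, 3↦1, 4↦4]  zeros at y ∈ {2}
  x = 2: [0↦0, 1↦4, 2↦4, 3↦2, 4↦0]  zeros at y ∈ {0, 4}
  x = 3: [0↦0, 1↦3, 2↦0, 3↦3, 4↦4]  zeros at y ∈ {0, 2}
  x = 4: [0↦2, 1↦2, 2↦4, 3↦0, 4↦2]  zeros at y ∈ {3}
Collecting zeros: affine points = {(0, 4), (1, 2), (2, 0), (2, 4), (3, 0), (3, 2), (4, 3)}.
Total count |C(F_5)_aff| = 7.


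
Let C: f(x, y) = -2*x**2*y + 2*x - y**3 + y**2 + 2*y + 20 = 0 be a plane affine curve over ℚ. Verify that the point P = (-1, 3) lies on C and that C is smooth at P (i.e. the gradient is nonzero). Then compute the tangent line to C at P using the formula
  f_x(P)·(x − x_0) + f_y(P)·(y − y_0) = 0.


Tangent line at P: 14*x - 21*y + 77 = 0.

Step 1: f(-1, 3) = 0, so P lies on C.
Step 2: partial derivatives
  f_x(x, y) = -4*x*y + 2, f_y(x, y) = -2*x**2 - 3*y**2 + 2*y + 2.
  f_x(P) = 14, f_y(P) = -21 (gradient nonzero, so P is smooth).
Step 3: tangent line at P: 14·(x − -1) + -21·(y − 3) = 0.
Expanding: 14*x - 21*y + 77 = 0.


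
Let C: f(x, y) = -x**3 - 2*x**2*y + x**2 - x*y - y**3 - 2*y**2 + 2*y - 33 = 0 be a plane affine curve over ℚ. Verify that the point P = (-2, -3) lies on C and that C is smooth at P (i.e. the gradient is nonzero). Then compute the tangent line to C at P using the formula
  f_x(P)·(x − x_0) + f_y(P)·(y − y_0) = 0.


Tangent line at P: -37*x - 19*y - 131 = 0.

Step 1: f(-2, -3) = 0, so P lies on C.
Step 2: partial derivatives
  f_x(x, y) = -3*x**2 - 4*x*y + 2*x - y, f_y(x, y) = -2*x**2 - x - 3*y**2 - 4*y + 2.
  f_x(P) = -37, f_y(P) = -19 (gradient nonzero, so P is smooth).
Step 3: tangent line at P: -37·(x − -2) + -19·(y − -3) = 0.
Expanding: -37*x - 19*y - 131 = 0.


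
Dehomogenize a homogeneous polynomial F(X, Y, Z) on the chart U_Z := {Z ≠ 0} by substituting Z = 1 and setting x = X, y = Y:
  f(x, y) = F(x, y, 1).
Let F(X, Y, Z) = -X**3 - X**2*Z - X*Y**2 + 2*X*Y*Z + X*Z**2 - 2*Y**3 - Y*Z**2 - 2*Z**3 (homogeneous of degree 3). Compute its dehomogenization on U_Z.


f(x, y) = -x**3 - x**2 - x*y**2 + 2*x*y + x - 2*y**3 - y - 2

On U_Z we set Z = 1. Each monomial c·X^i·Y^j·Z^k in F becomes c·x^i·y^j·1^k = c·x^i·y^j.
Substituting Z = 1: F(X, Y, 1) = -x**3 - x**2 - x*y**2 + 2*x*y + x - 2*y**3 - y - 2.
Note: deg(f) ≤ deg(F) = 3; strict inequality happens when F is divisible by Z (lost terms).


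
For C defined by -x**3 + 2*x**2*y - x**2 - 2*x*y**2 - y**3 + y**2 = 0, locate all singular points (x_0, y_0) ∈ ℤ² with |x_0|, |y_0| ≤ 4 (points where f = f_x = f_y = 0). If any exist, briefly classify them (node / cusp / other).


Singular points: {(0, 0)}; classification: node.

Compute partial derivatives:
  f_x = -3*x**2 + 4*x*y - 2*x - 2*y**2.
  f_y = 2*x**2 - 4*x*y - 3*y**2 + 2*y.
Scan x_0 ∈ {−4, ..., 4}. For each x_0, f_y(x_0, y) is a polynomial in y; find its integer roots y ∈ {−4, ..., 4}, then test f_x and f at those candidates.
  x = -4: f_y(-4, y) = -3*y**2 + 18*y + 32; no integer root y with |y| ≤ 4.
  x = -3: f_y(-3, y) = -3*y**2 + 14*y + 18; no integer root y with |y| ≤ 4.
  x = -2: f_y(-2, y) = -3*y**2 + 10*y + 8; vanishes at y ∈ {4}. (-2, 4): f_x = -72 ≠ 0.
  x = -1: f_y(-1, y) = -3*y**2 + 6*y + 2; no integer root y with |y| ≤ 4.
  x = 0: f_y(0, y) = -3*y**2 + 2*y; vanishes at y ∈ {0}. (0, 0): f_x = 0, f = 0 — SINGULAR.
  x = 1: f_y(1, y) = -3*y**2 - 2*y + 2; no integer root y with |y| ≤ 4.
  x = 2: f_y(2, y) = -3*y**2 - 6*y + 8; no integer root y with |y| ≤ 4.
  x = 3: f_y(3, y) = -3*y**2 - 10*y + 18; no integer root y with |y| ≤ 4.
  x = 4: f_y(4, y) = -3*y**2 - 14*y + 32; no integer root y with |y| ≤ 4.
Only singular point on the grid: (0, 0).
Classify: substitute x = 0 + u, y = 0 + v and expand: f = -u**3 + 2*u**2*v - u**2 - 2*u*v**2 - v**3 + v**2.
No constant or linear terms (consistent with a singular point). Quadratic part: -u**2 + v**2. Cubic part: -u**3 + 2*u**2*v - 2*u*v**2 - v**3.
The quadratic part v**2 - u**2 = (v − u)(v + u) splits into two distinct linear factors, so there are two distinct tangent lines y − 0 = ±(x − 0) — this is a node (ordinary double point).
Classification: node.


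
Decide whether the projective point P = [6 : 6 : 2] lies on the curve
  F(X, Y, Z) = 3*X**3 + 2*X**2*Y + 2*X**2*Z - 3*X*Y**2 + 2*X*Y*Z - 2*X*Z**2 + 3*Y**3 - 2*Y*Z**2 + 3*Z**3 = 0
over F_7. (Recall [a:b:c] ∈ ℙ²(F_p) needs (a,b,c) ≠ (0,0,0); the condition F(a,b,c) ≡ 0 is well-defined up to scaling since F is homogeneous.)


F(6,6,2) ≡ 1 (mod 7); P is NOT on the curve.

Evaluate F(6, 6, 2) term-by-term (mod 7).
  3*X**3 ↦ 3·216·1·1 = 648
  2*X**2*Y ↦ 2·36·6·1 = 432
  2*X**2*Z ↦ 2·36·1·2 = 144
  -3*X*Y**2 ↦ -3·6·36·1 = -648
  2*X*Y*Z ↦ 2·6·6·2 = 144
  -2*X*Z**2 ↦ -2·6·1·4 = -48
  3*Y**3 ↦ 3·1·216·1 = 648
  -2*Y*Z**2 ↦ -2·1·6·4 = -48
  3*Z**3 ↦ 3·1·1·8 = 24
Sum: F(6, 6, 2) = (648) + (432) + (144) + (-648) + (144) + (-48) + (648) + (-48) + (24) = 1296.
Reducing mod 7: 1296 ≡ 1 (mod 7).
Since F(a, b, c) ≡ 1 ≠ 0 (mod 7), P does NOT lie on the curve.


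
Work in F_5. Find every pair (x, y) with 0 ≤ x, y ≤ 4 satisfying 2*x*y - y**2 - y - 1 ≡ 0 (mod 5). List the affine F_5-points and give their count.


Affine F_5-points: {(2, 4), (3, 2), (3, 3), (4, 1)}; count = 4.

For each of the 25 pairs (x, y) ∈ F_5², evaluate f(x, y) mod 5. Record the zeros.
  x = 0: [0↦4, 1↦2, 2↦3, 3↦2, 4↦4]  zeros at y ∈ ∅
  x = 1: [0↦4, 1↦4, 2↦2, 3↦3, 4↦2]  zeros at y ∈ ∅
  x = 2: [0↦4, 1↦1, 2↦1, 3↦4, 4↦0]  zeros at y ∈ {4}
  x = 3: [0↦4, 1↦3, 2↦0, 3↦0, 4↦3]  zeros at y ∈ {2, 3}
  x = 4: [0↦4, 1↦0, 2↦4, 3↦1, 4↦1]  zeros at y ∈ {1}
Collecting zeros: affine points = {(2, 4), (3, 2), (3, 3), (4, 1)}.
Total count |C(F_5)_aff| = 4.


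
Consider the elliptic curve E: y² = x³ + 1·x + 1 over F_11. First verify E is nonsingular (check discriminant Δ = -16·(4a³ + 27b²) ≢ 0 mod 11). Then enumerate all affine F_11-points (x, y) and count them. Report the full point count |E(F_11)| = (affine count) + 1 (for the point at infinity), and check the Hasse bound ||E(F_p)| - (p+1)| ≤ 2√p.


Affine points = {(0, 1), (0, 10), (1, 5), (1, 6), (2, 0), (3, 3), (3, 8), (4, 5), (4, 6), (6, 5), (6, 6), (8, 2), (8, 9)}; affine count = 13; |E(F_11)| = 14.

Discriminant check: Δ ∝ 4a³ + 27b² = 4·1³ + 27·1² = 4·1 + 27·1 ≡ 9 (mod 11). Nonzero ⇒ E is nonsingular.
For each x ∈ F_11, compute rhs = x³ + 1·x + 1 mod 11, then count y ∈ F_11 with y² ≡ rhs.
  x = 0: rhs = 1, matching y values: 1, 10 (2 points).
  x = 1: rhs = 3, matching y values: 5, 6 (2 points).
  x = 2: rhs = 0, matching y values: 0 (1 points).
  x = 3: rhs = 9, matching y values: 3, 8 (2 points).
  x = 4: rhs = 3, matching y values: 5, 6 (2 points).
  x = 5: rhs = 10, matching y values: none (0 points).
  x = 6: rhs = 3, matching y values: 5, 6 (2 points).
  x = 7: rhs = 10, matching y values: none (0 points).
  x = 8: rhs = 4, matching y values: 2, 9 (2 points).
  x = 9: rhs = 2, matching y values: none (0 points).
  x = 10: rhs = 10, matching y values: none (0 points).
Total affine count: 13.
Full point count |E(F_11)| = 13 + 1 = 14.
Hasse bound: |14 − (11+1)| = |2| = 2 ≤ 2√11 ≈ 6.6332 ✓.


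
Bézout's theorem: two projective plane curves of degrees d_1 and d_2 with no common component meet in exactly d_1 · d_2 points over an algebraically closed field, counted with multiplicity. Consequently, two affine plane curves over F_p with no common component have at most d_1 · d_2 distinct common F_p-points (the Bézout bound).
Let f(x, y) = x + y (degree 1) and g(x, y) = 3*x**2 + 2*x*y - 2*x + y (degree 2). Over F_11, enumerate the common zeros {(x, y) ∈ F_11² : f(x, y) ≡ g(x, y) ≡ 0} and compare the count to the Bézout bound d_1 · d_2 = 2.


Common zeros: {(0, 0), (3, 8)}; count = 2; Bézout bound = 2.

deg(f) = 1, deg(g) = 2, so Bézout bound = 2.
Scan x ∈ F_11. For each x, list the y ∈ F_11 with f(x, y) ≡ 0 and those with g(x, y) ≡ 0 (mod 11); the common zeros in that column are the intersection.
  x = 0: f ≡ 0 at y ∈ {0}; g ≡ 0 at y ∈ {0}; common: {0}.
  x = 1: f ≡ 0 at y ∈ {10}; g ≡ 0 at y ∈ {7}; common: ∅.
  x = 2: f ≡ 0 at y ∈ {9}; g ≡ 0 at y ∈ {5}; common: ∅.
  x = 3: f ≡ 0 at y ∈ {8}; g ≡ 0 at y ∈ {8}; common: {8}.
  x = 4: f ≡ 0 at y ∈ {7}; g ≡ 0 at y ∈ {9}; common: ∅.
  x = 5: f ≡ 0 at y ∈ {6}; g ≡ 0 at y ∈ ∅; common: ∅.
  x = 6: f ≡ 0 at y ∈ {5}; g ≡ 0 at y ∈ {7}; common: ∅.
  x = 7: f ≡ 0 at y ∈ {4}; g ≡ 0 at y ∈ {8}; common: ∅.
  x = 8: f ≡ 0 at y ∈ {3}; g ≡ 0 at y ∈ {0}; common: ∅.
  x = 9: f ≡ 0 at y ∈ {2}; g ≡ 0 at y ∈ {9}; common: ∅.
  x = 10: f ≡ 0 at y ∈ {1}; g ≡ 0 at y ∈ {5}; common: ∅.
Collecting: common zeros = {(0, 0), (3, 8)}, so the count is 2.
Comparison with the Bézout bound: 2 ≤ 2 = deg(f)·deg(g), as expected for curves with no common component (the bound is attained).


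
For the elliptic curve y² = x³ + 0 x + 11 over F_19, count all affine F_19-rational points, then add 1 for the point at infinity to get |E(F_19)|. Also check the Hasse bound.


Affine points = {(0, 7), (0, 12), (2, 0), (3, 0), (10, 2), (10, 17), (13, 2), (13, 17), (14, 0), (15, 2), (15, 17)}; affine count = 11; |E(F_19)| = 12.

Discriminant check: Δ ∝ 4a³ + 27b² = 4·0³ + 27·11² = 4·0 + 27·121 ≡ 18 (mod 19). Nonzero ⇒ E is nonsingular.
For each x ∈ F_19, compute rhs = x³ + 0·x + 11 mod 19, then count y ∈ F_19 with y² ≡ rhs.
  x = 0: rhs = 11, matching y values: 7, 12 (2 points).
  x = 1: rhs = 12, matching y values: none (0 points).
  x = 2: rhs = 0, matching y values: 0 (1 points).
  x = 3: rhs = 0, matching y values: 0 (1 points).
  x = 4: rhs = 18, matching y values: none (0 points).
  x = 5: rhs = 3, matching y values: none (0 points).
  x = 6: rhs = 18, matching y values: none (0 points).
  x = 7: rhs = 12, matching y values: none (0 points).
  x = 8: rhs = 10, matching y values: none (0 points).
  x = 9: rhs = 18, matching y values: none (0 points).
  x = 10: rhs = 4, matching y values: 2, 17 (2 points).
  x = 11: rhs = 12, matching y values: none (0 points).
  x = 12: rhs = 10, matching y values: none (0 points).
  x = 13: rhs = 4, matching y values: 2, 17 (2 points).
  x = 14: rhs = 0, matching y values: 0 (1 points).
  x = 15: rhs = 4, matching y values: 2, 17 (2 points).
  x = 16: rhs = 3, matching y values: none (0 points).
  x = 17: rhs = 3, matching y values: none (0 points).
  x = 18: rhs = 10, matching y values: none (0 points).
Total affine count: 11.
Full point count |E(F_19)| = 11 + 1 = 12.
Hasse bound: |12 − (19+1)| = |-8| = 8 ≤ 2√19 ≈ 8.7178 ✓.


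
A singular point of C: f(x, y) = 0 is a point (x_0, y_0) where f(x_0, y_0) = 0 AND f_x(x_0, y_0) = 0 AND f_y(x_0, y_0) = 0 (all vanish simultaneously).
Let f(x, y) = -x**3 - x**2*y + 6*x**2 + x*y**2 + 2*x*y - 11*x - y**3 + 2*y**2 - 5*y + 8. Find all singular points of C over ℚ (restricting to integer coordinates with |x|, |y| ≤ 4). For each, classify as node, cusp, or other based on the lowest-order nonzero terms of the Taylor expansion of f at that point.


Singular points: {(2, 1)}; classification: node.

Compute partial derivatives:
  f_x = -3*x**2 - 2*x*y + 12*x + y**2 + 2*y - 11.
  f_y = -x**2 + 2*x*y + 2*x - 3*y**2 + 4*y - 5.
Scan x_0 ∈ {−4, ..., 4}. For each x_0, f_y(x_0, y) is a polynomial in y; find its integer roots y ∈ {−4, ..., 4}, then test f_x and f at those candidates.
  x = -4: f_y(-4, y) = -3*y**2 - 4*y - 29; no integer root y with |y| ≤ 4.
  x = -3: f_y(-3, y) = -3*y**2 - 2*y - 20; no integer root y with |y| ≤ 4.
  x = -2: f_y(-2, y) = -3*y**2 - 13; no integer root y with |y| ≤ 4.
  x = -1: f_y(-1, y) = -3*y**2 + 2*y - 8; no integer root y with |y| ≤ 4.
  x = 0: f_y(0, y) = -3*y**2 + 4*y - 5; no integer root y with |y| ≤ 4.
  x = 1: f_y(1, y) = -3*y**2 + 6*y - 4; no integer root y with |y| ≤ 4.
  x = 2: f_y(2, y) = -3*y**2 + 8*y - 5; vanishes at y ∈ {1}. (2, 1): f_x = 0, f = 0 — SINGULAR.
  x = 3: f_y(3, y) = -3*y**2 + 10*y - 8; vanishes at y ∈ {2}. (3, 2): f_x = -6 ≠ 0.
  x = 4: f_y(4, y) = -3*y**2 + 12*y - 13; no integer root y with |y| ≤ 4.
Only singular point on the grid: (2, 1).
Classify: substitute x = 2 + u, y = 1 + v and expand: f = -u**3 - u**2*v - u**2 + u*v**2 - v**3 + v**2.
No constant or linear terms (consistent with a singular point). Quadratic part: -u**2 + v**2. Cubic part: -u**3 - u**2*v + u*v**2 - v**3.
The quadratic part v**2 - u**2 = (v − u)(v + u) splits into two distinct linear factors, so there are two distinct tangent lines y − 1 = ±(x − 2) — this is a node (ordinary double point).
Classification: node.


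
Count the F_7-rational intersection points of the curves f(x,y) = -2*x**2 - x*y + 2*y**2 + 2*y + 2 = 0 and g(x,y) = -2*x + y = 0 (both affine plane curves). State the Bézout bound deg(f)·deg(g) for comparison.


Common zeros: ∅; count = 0; Bézout bound = 2.

deg(f) = 2, deg(g) = 1, so Bézout bound = 2.
Scan x ∈ F_7. For each x, list the y ∈ F_7 with f(x, y) ≡ 0 and those with g(x, y) ≡ 0 (mod 7); the common zeros in that column are the intersection.
  x = 0: f ≡ 0 at y ∈ {2, 4}; g ≡ 0 at y ∈ {0}; common: ∅.
  x = 1: f ≡ 0 at y ∈ {0, 3}; g ≡ 0 at y ∈ {2}; common: ∅.
  x = 2: f ≡ 0 at y ∈ ∅; g ≡ 0 at y ∈ {4}; common: ∅.
  x = 3: f ≡ 0 at y ∈ ∅; g ≡ 0 at y ∈ {6}; common: ∅.
  x = 4: f ≡ 0 at y ∈ ∅; g ≡ 0 at y ∈ {1}; common: ∅.
  x = 5: f ≡ 0 at y ∈ {1, 4}; g ≡ 0 at y ∈ {3}; common: ∅.
  x = 6: f ≡ 0 at y ∈ {0, 2}; g ≡ 0 at y ∈ {5}; common: ∅.
Collecting: common zeros = ∅, so the count is 0.
Comparison with the Bézout bound: 0 ≤ 2 = deg(f)·deg(g), as expected for curves with no common component (the affine F_7-count falls short of the bound because intersections may lie at infinity, over extension fields, or carry multiplicity).


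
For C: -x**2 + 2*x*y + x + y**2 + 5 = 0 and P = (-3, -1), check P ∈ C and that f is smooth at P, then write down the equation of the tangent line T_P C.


Tangent line at P: 5*x - 8*y + 7 = 0.

Step 1: f(-3, -1) = 0, so P lies on C.
Step 2: partial derivatives
  f_x(x, y) = -2*x + 2*y + 1, f_y(x, y) = 2*x + 2*y.
  f_x(P) = 5, f_y(P) = -8 (gradient nonzero, so P is smooth).
Step 3: tangent line at P: 5·(x − -3) + -8·(y − -1) = 0.
Expanding: 5*x - 8*y + 7 = 0.


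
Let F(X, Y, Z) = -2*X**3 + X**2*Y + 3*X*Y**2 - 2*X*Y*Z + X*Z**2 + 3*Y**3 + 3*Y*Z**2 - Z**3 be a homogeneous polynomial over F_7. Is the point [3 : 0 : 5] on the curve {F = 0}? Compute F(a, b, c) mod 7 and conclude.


F(3,0,5) ≡ 1 (mod 7); P is NOT on the curve.

Evaluate F(3, 0, 5) term-by-term (mod 7).
  -2*X**3 ↦ -2·27·1·1 = -54
  X**2*Y ↦ 1·9·0·1 = 0
  3*X*Y**2 ↦ 3·3·0·1 = 0
  -2*X*Y*Z ↦ -2·3·0·5 = 0
  X*Z**2 ↦ 1·3·1·25 = 75
  3*Y**3 ↦ 3·1·0·1 = 0
  3*Y*Z**2 ↦ 3·1·0·25 = 0
  -Z**3 ↦ -1·1·1·125 = -125
Sum: F(3, 0, 5) = (-54) + (0) + (0) + (0) + (75) + (0) + (0) + (-125) = -104.
Reducing mod 7: -104 ≡ 1 (mod 7).
Since F(a, b, c) ≡ 1 ≠ 0 (mod 7), P does NOT lie on the curve.


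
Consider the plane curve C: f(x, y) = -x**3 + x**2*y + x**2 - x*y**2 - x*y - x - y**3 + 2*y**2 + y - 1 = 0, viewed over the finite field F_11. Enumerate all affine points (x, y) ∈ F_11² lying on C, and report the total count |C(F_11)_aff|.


Affine F_11-points: {(1, 6), (2, 8), (3, 0), (6, 0), (7, 6), (8, 1), (9, 8), (9, 10), (10, 3), (10, 5), (10, 6)}; count = 11.

For each of the 121 pairs (x, y) ∈ F_11², evaluate f(x, y) mod 11. Record the zeros.
  x = 0: [0↦10, 1↦1, 2↦1, 3↦4, 4↦4, 5↦6, 6↦4, 7↦3, 8↦8, 9↦2, 10↦1]  zeros at y ∈ ∅
  x = 1: [0↦9, 1↦10, 2↦7, 3↦5, 4↦9, 5↦2, 6↦0, 7↦8, 8↦9, 9↦8, 10↦10]  zeros at y ∈ {6}
  x = 2: [0↦4, 1↦6, 2↦2, 3↦8, 4↦7, 5↦4, 6↦4, 7↦1, 8↦0, 9↦6, 10↦2]  zeros at y ∈ {8}
  x = 3: [0↦0, 1↦5, 2↦2, 3↦7, 4↦3, 5↦6, 6↦10, 7↦9, 8↦8, 9↦1, 10↦4]  zeros at y ∈ {0}
  x = 4: [0↦2, 1↦1, 2↦1, 3↦7, 4↦2, 5↦2, 6↦1, 7↦4, 8↦5, 9↦9, 10↦10]  zeros at y ∈ ∅
  x = 5: [0↦4, 1↦10, 2↦4, 3↦2, 4↦9, 5↦8, 6↦4, 7↦2, 8↦7, 9↦2, 10↦3]  zeros at y ∈ ∅
  x = 6: [0↦0, 1↦4, 2↦5, 3↦8, 4↦7, 5↦7, 6↦2, 7↦8, 8↦8, 9↦7, 10↦10]  zeros at y ∈ {0}
  x = 7: [0↦6, 1↦10, 2↦9, 3↦8, 4↦1, 5↦4, 6↦0, 7↦5, 8↦2, 9↦7, 10↦3]  zeros at y ∈ {6}
  x = 8: [0↦5, 1↦0, 2↦10, 3↦7, 4↦7, 5↦4, 6↦3, 7↦9, 8↦5, 9↦7, 10↦9]  zeros at y ∈ {1}
  x = 9: [0↦2, 1↦1, 2↦2, 3↦10, 4↦8, 5↦1, 6↦5, 7↦3, 8↦0, 9↦1, 10↦0]  zeros at y ∈ {8, 10}
  x = 10: [0↦2, 1↦7, 2↦1, 3↦0, 4↦9, 5↦0, 6↦0, 7↦3, 8↦3, 9↦5, 10↦3]  zeros at y ∈ {3, 5, 6}
Collecting zeros: affine points = {(1, 6), (2, 8), (3, 0), (6, 0), (7, 6), (8, 1), (9, 8), (9, 10), (10, 3), (10, 5), (10, 6)}.
Total count |C(F_11)_aff| = 11.


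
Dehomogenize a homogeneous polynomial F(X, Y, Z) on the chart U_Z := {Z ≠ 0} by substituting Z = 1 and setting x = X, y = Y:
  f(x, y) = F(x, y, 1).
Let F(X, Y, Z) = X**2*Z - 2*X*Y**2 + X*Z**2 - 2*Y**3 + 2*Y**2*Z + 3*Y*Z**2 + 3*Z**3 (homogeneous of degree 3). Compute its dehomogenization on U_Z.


f(x, y) = x**2 - 2*x*y**2 + x - 2*y**3 + 2*y**2 + 3*y + 3

On U_Z we set Z = 1. Each monomial c·X^i·Y^j·Z^k in F becomes c·x^i·y^j·1^k = c·x^i·y^j.
Substituting Z = 1: F(X, Y, 1) = x**2 - 2*x*y**2 + x - 2*y**3 + 2*y**2 + 3*y + 3.
Note: deg(f) ≤ deg(F) = 3; strict inequality happens when F is divisible by Z (lost terms).


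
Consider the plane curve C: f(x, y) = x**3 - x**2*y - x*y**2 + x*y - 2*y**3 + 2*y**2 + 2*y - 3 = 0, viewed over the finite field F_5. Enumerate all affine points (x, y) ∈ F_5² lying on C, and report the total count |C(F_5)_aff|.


Affine F_5-points: {(1, 2), (2, 0)}; count = 2.

For each of the 25 pairs (x, y) ∈ F_5², evaluate f(x, y) mod 5. Record the zeros.
  x = 0: [0↦2, 1↦4, 2↦3, 3↦2, 4↦4]  zeros at y ∈ ∅
  x = 1: [0↦3, 1↦4, 2↦0, 3↦4, 4↦4]  zeros at y ∈ {2}
  x = 2: [0↦0, 1↦3, 2↦4, 3↦1, 4↦2]  zeros at y ∈ {0}
  x = 3: [0↦4, 1↦2, 2↦1, 3↦4, 4↦4]  zeros at y ∈ ∅
  x = 4: [0↦1, 1↦2, 2↦2, 3↦4, 4↦1]  zeros at y ∈ ∅
Collecting zeros: affine points = {(1, 2), (2, 0)}.
Total count |C(F_5)_aff| = 2.


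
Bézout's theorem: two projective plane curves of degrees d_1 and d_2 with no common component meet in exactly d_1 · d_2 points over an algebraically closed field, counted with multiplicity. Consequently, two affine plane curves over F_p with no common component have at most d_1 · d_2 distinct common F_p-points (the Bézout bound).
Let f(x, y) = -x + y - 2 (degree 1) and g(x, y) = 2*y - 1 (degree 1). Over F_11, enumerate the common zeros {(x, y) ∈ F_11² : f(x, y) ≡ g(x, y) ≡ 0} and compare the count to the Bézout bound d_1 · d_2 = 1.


Common zeros: {(4, 6)}; count = 1; Bézout bound = 1.

deg(f) = 1, deg(g) = 1, so Bézout bound = 1.
Scan x ∈ F_11. For each x, list the y ∈ F_11 with f(x, y) ≡ 0 and those with g(x, y) ≡ 0 (mod 11); the common zeros in that column are the intersection.
  x = 0: f ≡ 0 at y ∈ {2}; g ≡ 0 at y ∈ {6}; common: ∅.
  x = 1: f ≡ 0 at y ∈ {3}; g ≡ 0 at y ∈ {6}; common: ∅.
  x = 2: f ≡ 0 at y ∈ {4}; g ≡ 0 at y ∈ {6}; common: ∅.
  x = 3: f ≡ 0 at y ∈ {5}; g ≡ 0 at y ∈ {6}; common: ∅.
  x = 4: f ≡ 0 at y ∈ {6}; g ≡ 0 at y ∈ {6}; common: {6}.
  x = 5: f ≡ 0 at y ∈ {7}; g ≡ 0 at y ∈ {6}; common: ∅.
  x = 6: f ≡ 0 at y ∈ {8}; g ≡ 0 at y ∈ {6}; common: ∅.
  x = 7: f ≡ 0 at y ∈ {9}; g ≡ 0 at y ∈ {6}; common: ∅.
  x = 8: f ≡ 0 at y ∈ {10}; g ≡ 0 at y ∈ {6}; common: ∅.
  x = 9: f ≡ 0 at y ∈ {0}; g ≡ 0 at y ∈ {6}; common: ∅.
  x = 10: f ≡ 0 at y ∈ {1}; g ≡ 0 at y ∈ {6}; common: ∅.
Collecting: common zeros = {(4, 6)}, so the count is 1.
Comparison with the Bézout bound: 1 ≤ 1 = deg(f)·deg(g), as expected for curves with no common component (the bound is attained).


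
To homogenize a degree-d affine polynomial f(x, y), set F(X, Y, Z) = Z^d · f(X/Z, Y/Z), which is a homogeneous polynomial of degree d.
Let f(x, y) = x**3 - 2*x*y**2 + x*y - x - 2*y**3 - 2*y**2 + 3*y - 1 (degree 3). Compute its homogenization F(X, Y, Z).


F(X, Y, Z) = X**3 - 2*X*Y**2 + X*Y*Z - X*Z**2 - 2*Y**3 - 2*Y**2*Z + 3*Y*Z**2 - Z**3

deg(f) = 3.
Substitute x = X/Z, y = Y/Z into f, then multiply by Z^3.
  monomial 1·x^3·y^0 ↦ 1·X^3·Y^0·Z^0.
  monomial -2·x^1·y^2 ↦ -2·X^1·Y^2·Z^0.
  monomial 1·x^1·y^1 ↦ 1·X^1·Y^1·Z^1.
  monomial -1·x^1·y^0 ↦ -1·X^1·Y^0·Z^2.
  monomial -2·x^0·y^3 ↦ -2·X^0·Y^3·Z^0.
  monomial -2·x^0·y^2 ↦ -2·X^0·Y^2·Z^1.
  monomial 3·x^0·y^1 ↦ 3·X^0·Y^1·Z^2.
  monomial -1·x^0·y^0 ↦ -1·X^0·Y^0·Z^3.
Collecting: F(X, Y, Z) = X**3 - 2*X*Y**2 + X*Y*Z - X*Z**2 - 2*Y**3 - 2*Y**2*Z + 3*Y*Z**2 - Z**3.


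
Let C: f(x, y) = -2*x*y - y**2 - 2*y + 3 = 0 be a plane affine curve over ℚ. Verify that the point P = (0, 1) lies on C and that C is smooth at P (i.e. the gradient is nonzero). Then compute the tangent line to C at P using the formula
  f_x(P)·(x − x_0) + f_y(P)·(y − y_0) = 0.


Tangent line at P: -2*x - 4*y + 4 = 0.

Step 1: f(0, 1) = 0, so P lies on C.
Step 2: partial derivatives
  f_x(x, y) = -2*y, f_y(x, y) = -2*x - 2*y - 2.
  f_x(P) = -2, f_y(P) = -4 (gradient nonzero, so P is smooth).
Step 3: tangent line at P: -2·(x − 0) + -4·(y − 1) = 0.
Expanding: -2*x - 4*y + 4 = 0.


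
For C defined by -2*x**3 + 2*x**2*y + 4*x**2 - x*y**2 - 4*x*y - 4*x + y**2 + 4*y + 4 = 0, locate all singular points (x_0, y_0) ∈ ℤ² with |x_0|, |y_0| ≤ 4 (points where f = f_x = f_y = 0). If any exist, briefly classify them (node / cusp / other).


Singular points: {(0, -2)}; classification: cusp.

Compute partial derivatives:
  f_x = -6*x**2 + 4*x*y + 8*x - y**2 - 4*y - 4.
  f_y = 2*x**2 - 2*x*y - 4*x + 2*y + 4.
Scan x_0 ∈ {−4, ..., 4}. For each x_0, f_y(x_0, y) is a polynomial in y; find its integer roots y ∈ {−4, ..., 4}, then test f_x and f at those candidates.
  x = -4: f_y(-4, y) = 10*y + 52; no integer root y with |y| ≤ 4.
  x = -3: f_y(-3, y) = 8*y + 34; no integer root y with |y| ≤ 4.
  x = -2: f_y(-2, y) = 6*y + 20; no integer root y with |y| ≤ 4.
  x = -1: f_y(-1, y) = 4*y + 10; no integer root y with |y| ≤ 4.
  x = 0: f_y(0, y) = 2*y + 4; vanishes at y ∈ {-2}. (0, -2): f_x = 0, f = 0 — SINGULAR.
  x = 1: f_y(1, y) = 2; no integer root y with |y| ≤ 4.
  x = 2: f_y(2, y) = 4 - 2*y; vanishes at y ∈ {2}. (2, 2): f_x = -8 ≠ 0.
  x = 3: f_y(3, y) = 10 - 4*y; no integer root y with |y| ≤ 4.
  x = 4: f_y(4, y) = 20 - 6*y; no integer root y with |y| ≤ 4.
Only singular point on the grid: (0, -2).
Classify: substitute x = 0 + u, y = -2 + v and expand: f = -2*u**3 + 2*u**2*v - u*v**2 + v**2.
No constant or linear terms (consistent with a singular point). Quadratic part: v**2. Cubic part: -2*u**3 + 2*u**2*v - u*v**2.
The quadratic part v**2 is a perfect square, so there is a single (double) tangent line v = 0, i.e. y = -2. Restricting the cubic part to that line (v = 0) leaves -2*u**3 ≠ 0, so f is not divisible by v and the branch is v² ≈ 2*u**3 to lowest order — this is a cusp.
Classification: cusp.


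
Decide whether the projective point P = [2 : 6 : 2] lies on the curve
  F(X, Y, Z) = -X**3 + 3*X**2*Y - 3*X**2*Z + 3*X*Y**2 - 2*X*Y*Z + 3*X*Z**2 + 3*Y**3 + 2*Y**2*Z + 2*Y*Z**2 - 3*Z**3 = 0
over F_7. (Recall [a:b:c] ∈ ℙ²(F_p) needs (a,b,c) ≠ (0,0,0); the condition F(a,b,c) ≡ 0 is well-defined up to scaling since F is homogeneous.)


F(2,6,2) ≡ 5 (mod 7); P is NOT on the curve.

Evaluate F(2, 6, 2) term-by-term (mod 7).
  -X**3 ↦ -1·8·1·1 = -8
  3*X**2*Y ↦ 3·4·6·1 = 72
  -3*X**2*Z ↦ -3·4·1·2 = -24
  3*X*Y**2 ↦ 3·2·36·1 = 216
  -2*X*Y*Z ↦ -2·2·6·2 = -48
  3*X*Z**2 ↦ 3·2·1·4 = 24
  3*Y**3 ↦ 3·1·216·1 = 648
  2*Y**2*Z ↦ 2·1·36·2 = 144
  2*Y*Z**2 ↦ 2·1·6·4 = 48
  -3*Z**3 ↦ -3·1·1·8 = -24
Sum: F(2, 6, 2) = (-8) + (72) + (-24) + (216) + (-48) + (24) + (648) + (144) + (48) + (-24) = 1048.
Reducing mod 7: 1048 ≡ 5 (mod 7).
Since F(a, b, c) ≡ 5 ≠ 0 (mod 7), P does NOT lie on the curve.
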